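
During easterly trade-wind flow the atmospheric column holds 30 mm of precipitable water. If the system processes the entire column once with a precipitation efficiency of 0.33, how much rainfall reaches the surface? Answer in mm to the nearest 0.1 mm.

rainfall ≈ 9.9 mm

Rainfall = ε × PW = 0.33 × 30 = 9.9 mm.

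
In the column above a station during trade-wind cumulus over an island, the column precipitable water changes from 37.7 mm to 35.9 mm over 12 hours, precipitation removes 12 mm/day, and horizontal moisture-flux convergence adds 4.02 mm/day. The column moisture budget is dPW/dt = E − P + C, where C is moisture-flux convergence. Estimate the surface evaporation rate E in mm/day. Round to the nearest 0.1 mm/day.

dPW/dt = (35.9 − 37.7) mm / (12/24 day) = -3.600 mm/day.
E = dPW/dt + P − C = (-3.600) + 12 − (4.02) = 4.4 mm/day.

E ≈ 4.4 mm/day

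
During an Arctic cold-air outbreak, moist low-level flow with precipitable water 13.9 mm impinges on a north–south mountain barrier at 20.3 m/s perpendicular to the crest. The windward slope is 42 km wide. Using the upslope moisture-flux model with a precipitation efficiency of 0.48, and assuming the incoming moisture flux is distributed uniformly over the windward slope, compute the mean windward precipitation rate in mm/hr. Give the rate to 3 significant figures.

Incoming column moisture flux per unit ridge length: F = V × PW = 20.3 × 13.9 = 282.17 mm·m/s.
Spread over the 42 km slope with efficiency ε = 0.48: R = ε·F/W = 0.48 × 282.17 / 42000 m = 3.225e-03 mm/s.
R = 3.225e-03 × 3600 = 11.6 mm/hr.

R ≈ 11.6 mm/hr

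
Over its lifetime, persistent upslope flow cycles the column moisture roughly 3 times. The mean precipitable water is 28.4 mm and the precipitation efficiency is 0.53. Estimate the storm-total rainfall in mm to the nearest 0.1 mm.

rainfall ≈ 45.2 mm

Each cycle deposits ε × PW = 0.53 × 28.4 = 15.052 mm.
Over 3 cycles: 3 × 15.052 = 45.2 mm.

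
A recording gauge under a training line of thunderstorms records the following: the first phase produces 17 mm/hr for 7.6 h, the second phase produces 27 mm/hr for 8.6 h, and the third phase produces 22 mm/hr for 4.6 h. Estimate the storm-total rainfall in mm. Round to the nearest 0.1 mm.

total ≈ 462.6 mm

Total = Σ Rᵢ Δtᵢ = 17 × 7.6 + 27 × 8.6 + 22 × 4.6
      = 129.2 + 232.2 + 101.2 = 462.6 mm.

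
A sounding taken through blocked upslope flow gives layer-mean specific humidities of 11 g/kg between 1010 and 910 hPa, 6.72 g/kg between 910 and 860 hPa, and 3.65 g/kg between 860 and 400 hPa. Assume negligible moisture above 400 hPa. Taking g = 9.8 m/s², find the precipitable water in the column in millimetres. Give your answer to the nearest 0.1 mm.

PW ≈ 31.8 mm

Precipitable water is the column-integrated vapour mass per unit area: PW = (1/g) Σ q̄ Δp, with q in kg/kg and Δp in Pa (1 kg/m² of water = 1 mm).
Layer 1010–910 hPa: Δp = 100 hPa = 10000 Pa, q̄ = 0.011 kg/kg → 0.011 × 10000 / 9.8 = 11.22 mm
Layer 910–860 hPa: Δp = 50 hPa = 5000 Pa, q̄ = 0.00672 kg/kg → 0.00672 × 5000 / 9.8 = 3.43 mm
Layer 860–400 hPa: Δp = 460 hPa = 46000 Pa, q̄ = 0.00365 kg/kg → 0.00365 × 46000 / 9.8 = 17.13 mm
PW = 11.22 + 3.43 + 17.13 = 31.78 ≈ 31.8 mm.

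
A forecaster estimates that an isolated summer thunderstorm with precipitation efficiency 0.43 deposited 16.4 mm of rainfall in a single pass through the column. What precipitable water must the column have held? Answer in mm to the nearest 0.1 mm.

PW ≈ 38.1 mm

PW = rainfall / ε = 16.4 / 0.43 = 38.1 mm.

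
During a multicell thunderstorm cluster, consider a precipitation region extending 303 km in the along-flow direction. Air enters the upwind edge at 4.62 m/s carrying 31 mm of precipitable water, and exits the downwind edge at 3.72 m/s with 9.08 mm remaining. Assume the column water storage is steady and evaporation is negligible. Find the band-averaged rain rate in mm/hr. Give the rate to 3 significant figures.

R ≈ 1.30 mm/hr

Column moisture flux per unit crosswind length is F = V × PW.
Inflow: F_in = 4.62 × 31 = 143.22 mm·m/s
Outflow: F_out = 3.72 × 9.08 = 33.7776 mm·m/s
Steady-state rate R = (F_in − F_out)/L = (143.22 − 33.7776) / 303000 m = 3.612e-04 mm/s.
R = 3.612e-04 × 3600 = 1.30 mm/hr.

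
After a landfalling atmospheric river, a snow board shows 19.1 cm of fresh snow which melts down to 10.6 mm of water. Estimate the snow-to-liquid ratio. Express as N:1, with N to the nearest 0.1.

Ratio = snow depth / SWE = 191 mm / 10.6 mm = 18.0, i.e. 18.0:1.

ratio ≈ 18.0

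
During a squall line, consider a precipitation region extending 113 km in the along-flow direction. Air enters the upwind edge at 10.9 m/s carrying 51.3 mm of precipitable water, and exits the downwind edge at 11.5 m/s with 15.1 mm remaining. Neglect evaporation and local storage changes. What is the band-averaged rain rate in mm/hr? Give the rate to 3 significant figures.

Column moisture flux per unit crosswind length is F = V × PW.
Inflow: F_in = 10.9 × 51.3 = 559.17 mm·m/s
Outflow: F_out = 11.5 × 15.1 = 173.65 mm·m/s
Steady-state rate R = (F_in − F_out)/L = (559.17 − 173.65) / 113000 m = 3.412e-03 mm/s.
R = 3.412e-03 × 3600 = 12.3 mm/hr.

R ≈ 12.3 mm/hr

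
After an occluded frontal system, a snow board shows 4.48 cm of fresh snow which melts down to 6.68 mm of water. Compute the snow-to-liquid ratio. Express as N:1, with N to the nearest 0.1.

Ratio = snow depth / SWE = 44.8 mm / 6.68 mm = 6.7, i.e. 6.7:1.

ratio ≈ 6.7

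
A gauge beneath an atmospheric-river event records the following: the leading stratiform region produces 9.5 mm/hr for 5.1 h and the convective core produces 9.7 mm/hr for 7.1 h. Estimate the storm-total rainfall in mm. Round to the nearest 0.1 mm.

total ≈ 117.3 mm

Total = Σ Rᵢ Δtᵢ = 9.5 × 5.1 + 9.7 × 7.1
      = 48.45 + 68.87 = 117.3 mm.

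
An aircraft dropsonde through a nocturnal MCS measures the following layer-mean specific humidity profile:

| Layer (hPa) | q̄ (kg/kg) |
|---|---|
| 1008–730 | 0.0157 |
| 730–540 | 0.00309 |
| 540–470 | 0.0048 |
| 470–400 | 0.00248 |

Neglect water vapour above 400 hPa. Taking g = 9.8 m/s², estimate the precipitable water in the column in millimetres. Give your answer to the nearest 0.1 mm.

Precipitable water is the column-integrated vapour mass per unit area: PW = (1/g) Σ q̄ Δp, with q in kg/kg and Δp in Pa (1 kg/m² of water = 1 mm).
Layer 1008–730 hPa: Δp = 278 hPa = 27800 Pa, q̄ = 0.0157 kg/kg → 0.0157 × 27800 / 9.8 = 44.54 mm
Layer 730–540 hPa: Δp = 190 hPa = 19000 Pa, q̄ = 0.00309 kg/kg → 0.00309 × 19000 / 9.8 = 5.99 mm
Layer 540–470 hPa: Δp = 70 hPa = 7000 Pa, q̄ = 0.0048 kg/kg → 0.0048 × 7000 / 9.8 = 3.43 mm
Layer 470–400 hPa: Δp = 70 hPa = 7000 Pa, q̄ = 0.00248 kg/kg → 0.00248 × 7000 / 9.8 = 1.77 mm
PW = 44.54 + 5.99 + 3.43 + 1.77 = 55.73 ≈ 55.7 mm.

PW ≈ 55.7 mm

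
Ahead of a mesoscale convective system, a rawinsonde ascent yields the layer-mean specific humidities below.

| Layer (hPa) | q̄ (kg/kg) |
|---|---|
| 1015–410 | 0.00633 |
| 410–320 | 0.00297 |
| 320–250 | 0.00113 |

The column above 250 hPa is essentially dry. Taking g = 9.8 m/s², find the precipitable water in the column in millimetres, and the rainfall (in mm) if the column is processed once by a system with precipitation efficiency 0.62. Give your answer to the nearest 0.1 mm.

PW ≈ 42.6 mm; rainfall ≈ 26.4 mm

Precipitable water is the column-integrated vapour mass per unit area: PW = (1/g) Σ q̄ Δp, with q in kg/kg and Δp in Pa (1 kg/m² of water = 1 mm).
Layer 1015–410 hPa: Δp = 605 hPa = 60500 Pa, q̄ = 0.00633 kg/kg → 0.00633 × 60500 / 9.8 = 39.08 mm
Layer 410–320 hPa: Δp = 90 hPa = 9000 Pa, q̄ = 0.00297 kg/kg → 0.00297 × 9000 / 9.8 = 2.73 mm
Layer 320–250 hPa: Δp = 70 hPa = 7000 Pa, q̄ = 0.00113 kg/kg → 0.00113 × 7000 / 9.8 = 0.81 mm
PW = 39.08 + 2.73 + 0.81 = 42.62 ≈ 42.6 mm.
Rainfall = ε × PW = 0.62 × 42.6 = 26.4 mm.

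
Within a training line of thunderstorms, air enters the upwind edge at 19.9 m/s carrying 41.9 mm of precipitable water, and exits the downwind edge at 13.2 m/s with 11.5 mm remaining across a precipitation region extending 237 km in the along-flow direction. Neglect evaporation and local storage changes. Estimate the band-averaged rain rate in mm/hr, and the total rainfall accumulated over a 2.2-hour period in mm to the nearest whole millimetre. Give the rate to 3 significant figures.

Column moisture flux per unit crosswind length is F = V × PW.
Inflow: F_in = 19.9 × 41.9 = 833.81 mm·m/s
Outflow: F_out = 13.2 × 11.5 = 151.8 mm·m/s
Steady-state rate R = (F_in − F_out)/L = (833.81 − 151.8) / 237000 m = 2.878e-03 mm/s.
R = 2.878e-03 × 3600 = 10.4 mm/hr.
Over 2.2 h: total = 10.4 × 2.2 = 22.88 ≈ 23 mm.

R ≈ 10.4 mm/hr; total ≈ 23 mm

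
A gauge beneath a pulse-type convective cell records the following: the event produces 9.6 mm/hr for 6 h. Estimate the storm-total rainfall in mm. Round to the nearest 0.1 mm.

total ≈ 57.6 mm

Total = Σ Rᵢ Δtᵢ = 9.6 × 6
      = 57.6 = 57.6 mm.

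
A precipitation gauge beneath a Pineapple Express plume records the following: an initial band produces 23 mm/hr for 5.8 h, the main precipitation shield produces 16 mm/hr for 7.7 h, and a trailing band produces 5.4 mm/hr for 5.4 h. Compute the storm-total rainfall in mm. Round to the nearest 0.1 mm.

Total = Σ Rᵢ Δtᵢ = 23 × 5.8 + 16 × 7.7 + 5.4 × 5.4
      = 133.4 + 123.2 + 29.16 = 285.8 mm.

total ≈ 285.8 mm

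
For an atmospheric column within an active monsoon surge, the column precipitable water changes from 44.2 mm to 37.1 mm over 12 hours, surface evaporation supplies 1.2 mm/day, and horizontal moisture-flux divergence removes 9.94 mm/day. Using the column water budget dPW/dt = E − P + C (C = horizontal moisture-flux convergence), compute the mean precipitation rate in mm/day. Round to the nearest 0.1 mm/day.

P ≈ 5.5 mm/day

dPW/dt = (37.1 − 44.2) mm / (12/24 day) = -14.200 mm/day.
P = E + C − dPW/dt = 1.2 + (-9.94) − (-14.200) = 5.5 mm/day.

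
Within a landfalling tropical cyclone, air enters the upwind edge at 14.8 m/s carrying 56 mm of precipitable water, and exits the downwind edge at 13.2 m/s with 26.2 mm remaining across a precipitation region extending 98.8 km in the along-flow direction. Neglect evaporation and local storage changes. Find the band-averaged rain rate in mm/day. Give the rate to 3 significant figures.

R ≈ 422 mm/day

Column moisture flux per unit crosswind length is F = V × PW.
Inflow: F_in = 14.8 × 56 = 828.8 mm·m/s
Outflow: F_out = 13.2 × 26.2 = 345.84 mm·m/s
Steady-state rate R = (F_in − F_out)/L = (828.8 − 345.84) / 98800 m = 4.888e-03 mm/s.
R = 4.888e-03 × 3600 × 24 = 422 mm/day.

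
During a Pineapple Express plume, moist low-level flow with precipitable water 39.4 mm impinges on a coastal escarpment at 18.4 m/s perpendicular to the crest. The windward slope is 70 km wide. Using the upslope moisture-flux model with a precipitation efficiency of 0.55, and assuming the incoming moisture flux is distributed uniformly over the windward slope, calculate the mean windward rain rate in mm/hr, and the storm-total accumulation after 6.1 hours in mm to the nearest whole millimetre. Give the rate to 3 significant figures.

R ≈ 20.5 mm/hr; total ≈ 125 mm

Incoming column moisture flux per unit ridge length: F = V × PW = 18.4 × 39.4 = 724.96 mm·m/s.
Spread over the 70 km slope with efficiency ε = 0.55: R = ε·F/W = 0.55 × 724.96 / 70000 m = 5.696e-03 mm/s.
R = 5.696e-03 × 3600 = 20.5 mm/hr.
Over 6.1 h: total = 20.5 × 6.1 = 125.05 ≈ 125 mm.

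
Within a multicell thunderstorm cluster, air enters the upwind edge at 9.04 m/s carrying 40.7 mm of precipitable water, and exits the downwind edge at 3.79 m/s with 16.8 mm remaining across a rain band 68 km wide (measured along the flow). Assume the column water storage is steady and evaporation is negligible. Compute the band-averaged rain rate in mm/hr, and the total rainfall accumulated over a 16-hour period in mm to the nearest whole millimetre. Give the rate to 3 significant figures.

Column moisture flux per unit crosswind length is F = V × PW.
Inflow: F_in = 9.04 × 40.7 = 367.928 mm·m/s
Outflow: F_out = 3.79 × 16.8 = 63.672 mm·m/s
Steady-state rate R = (F_in − F_out)/L = (367.928 − 63.672) / 68000 m = 4.474e-03 mm/s.
R = 4.474e-03 × 3600 = 16.1 mm/hr.
Over 16 h: total = 16.1 × 16 = 257.6 ≈ 258 mm.

R ≈ 16.1 mm/hr; total ≈ 258 mm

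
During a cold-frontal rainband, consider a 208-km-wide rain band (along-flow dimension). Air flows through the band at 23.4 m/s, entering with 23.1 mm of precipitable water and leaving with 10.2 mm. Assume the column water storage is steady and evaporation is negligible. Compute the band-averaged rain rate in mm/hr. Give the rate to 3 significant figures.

R ≈ 5.22 mm/hr

Column moisture flux per unit crosswind length is F = V × PW.
Inflow: F_in = 23.4 × 23.1 = 540.54 mm·m/s
Outflow: F_out = 23.4 × 10.2 = 238.68 mm·m/s
Steady-state rate R = (F_in − F_out)/L = (540.54 − 238.68) / 208000 m = 1.451e-03 mm/s.
R = 1.451e-03 × 3600 = 5.22 mm/hr.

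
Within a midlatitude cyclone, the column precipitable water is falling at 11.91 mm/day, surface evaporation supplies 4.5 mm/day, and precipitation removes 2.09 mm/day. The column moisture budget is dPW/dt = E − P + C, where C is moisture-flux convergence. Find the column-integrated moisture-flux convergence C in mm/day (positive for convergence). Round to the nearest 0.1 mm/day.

dPW/dt = -11.91 mm/day.
C = dPW/dt − E + P = (-11.91) − 4.5 + 2.09 = -14.3 mm/day.

C ≈ -14.3 mm/day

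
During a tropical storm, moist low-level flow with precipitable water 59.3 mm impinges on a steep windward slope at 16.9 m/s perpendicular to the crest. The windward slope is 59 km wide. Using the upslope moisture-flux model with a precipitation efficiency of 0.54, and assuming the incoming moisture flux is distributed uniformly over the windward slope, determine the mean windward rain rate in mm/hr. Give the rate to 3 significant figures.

R ≈ 33.0 mm/hr

Incoming column moisture flux per unit ridge length: F = V × PW = 16.9 × 59.3 = 1002.17 mm·m/s.
Spread over the 59 km slope with efficiency ε = 0.54: R = ε·F/W = 0.54 × 1002.17 / 59000 m = 9.172e-03 mm/s.
R = 9.172e-03 × 3600 = 33.0 mm/hr.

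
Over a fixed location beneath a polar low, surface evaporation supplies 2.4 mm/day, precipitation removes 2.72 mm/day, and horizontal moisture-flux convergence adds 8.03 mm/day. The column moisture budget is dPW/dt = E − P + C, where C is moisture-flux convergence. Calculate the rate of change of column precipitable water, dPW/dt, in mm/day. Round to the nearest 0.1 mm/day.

dPW/dt ≈ 7.7 mm/day

dPW/dt = E − P + C = 2.4 − 2.72 + (8.03) = 7.7 mm/day.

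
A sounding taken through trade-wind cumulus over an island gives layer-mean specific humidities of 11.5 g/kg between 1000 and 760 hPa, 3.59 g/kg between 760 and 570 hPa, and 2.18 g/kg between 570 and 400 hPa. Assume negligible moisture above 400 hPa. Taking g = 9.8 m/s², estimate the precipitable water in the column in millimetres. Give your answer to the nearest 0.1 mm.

PW ≈ 38.9 mm

Precipitable water is the column-integrated vapour mass per unit area: PW = (1/g) Σ q̄ Δp, with q in kg/kg and Δp in Pa (1 kg/m² of water = 1 mm).
Layer 1000–760 hPa: Δp = 240 hPa = 24000 Pa, q̄ = 0.0115 kg/kg → 0.0115 × 24000 / 9.8 = 28.16 mm
Layer 760–570 hPa: Δp = 190 hPa = 19000 Pa, q̄ = 0.00359 kg/kg → 0.00359 × 19000 / 9.8 = 6.96 mm
Layer 570–400 hPa: Δp = 170 hPa = 17000 Pa, q̄ = 0.00218 kg/kg → 0.00218 × 17000 / 9.8 = 3.78 mm
PW = 28.16 + 6.96 + 3.78 = 38.90 ≈ 38.9 mm.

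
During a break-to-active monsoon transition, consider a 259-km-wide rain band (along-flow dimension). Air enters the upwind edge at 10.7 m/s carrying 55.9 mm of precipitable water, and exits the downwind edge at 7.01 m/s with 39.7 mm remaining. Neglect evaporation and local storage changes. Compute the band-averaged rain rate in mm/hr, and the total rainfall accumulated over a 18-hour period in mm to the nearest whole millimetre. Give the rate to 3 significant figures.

R ≈ 4.45 mm/hr; total ≈ 80 mm

Column moisture flux per unit crosswind length is F = V × PW.
Inflow: F_in = 10.7 × 55.9 = 598.13 mm·m/s
Outflow: F_out = 7.01 × 39.7 = 278.297 mm·m/s
Steady-state rate R = (F_in − F_out)/L = (598.13 − 278.297) / 259000 m = 1.235e-03 mm/s.
R = 1.235e-03 × 3600 = 4.45 mm/hr.
Over 18 h: total = 4.45 × 18 = 80.1 ≈ 80 mm.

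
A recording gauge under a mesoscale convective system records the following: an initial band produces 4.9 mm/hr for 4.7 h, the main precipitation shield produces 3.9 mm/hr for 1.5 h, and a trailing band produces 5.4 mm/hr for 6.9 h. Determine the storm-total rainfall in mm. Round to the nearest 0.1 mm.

Total = Σ Rᵢ Δtᵢ = 4.9 × 4.7 + 3.9 × 1.5 + 5.4 × 6.9
      = 23.03 + 5.85 + 37.26 = 66.1 mm.

total ≈ 66.1 mm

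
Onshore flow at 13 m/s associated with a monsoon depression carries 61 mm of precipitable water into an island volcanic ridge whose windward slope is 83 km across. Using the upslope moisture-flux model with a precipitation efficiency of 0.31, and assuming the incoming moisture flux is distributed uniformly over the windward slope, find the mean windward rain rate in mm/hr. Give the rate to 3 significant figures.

Incoming column moisture flux per unit ridge length: F = V × PW = 13 × 61 = 793 mm·m/s.
Spread over the 83 km slope with efficiency ε = 0.31: R = ε·F/W = 0.31 × 793 / 83000 m = 2.962e-03 mm/s.
R = 2.962e-03 × 3600 = 10.7 mm/hr.

R ≈ 10.7 mm/hr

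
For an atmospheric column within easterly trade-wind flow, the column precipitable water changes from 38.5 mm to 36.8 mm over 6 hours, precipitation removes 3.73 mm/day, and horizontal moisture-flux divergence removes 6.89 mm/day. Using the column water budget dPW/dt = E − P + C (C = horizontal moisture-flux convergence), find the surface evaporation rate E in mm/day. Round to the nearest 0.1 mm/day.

E ≈ 3.8 mm/day

dPW/dt = (36.8 − 38.5) mm / (6/24 day) = -6.800 mm/day.
E = dPW/dt + P − C = (-6.800) + 3.73 − (-6.89) = 3.8 mm/day.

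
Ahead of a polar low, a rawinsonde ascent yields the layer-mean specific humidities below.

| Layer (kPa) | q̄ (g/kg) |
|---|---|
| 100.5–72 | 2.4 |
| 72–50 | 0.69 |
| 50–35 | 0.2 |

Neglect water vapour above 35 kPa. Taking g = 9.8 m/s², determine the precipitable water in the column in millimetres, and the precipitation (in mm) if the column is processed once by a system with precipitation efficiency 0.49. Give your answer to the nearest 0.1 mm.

Precipitable water is the column-integrated vapour mass per unit area: PW = (1/g) Σ q̄ Δp, with q in kg/kg and Δp in Pa (1 kg/m² of water = 1 mm).
Layer 100.5–72 kPa: Δp = 285 hPa = 28500 Pa, q̄ = 0.0024 kg/kg → 0.0024 × 28500 / 9.8 = 6.98 mm
Layer 72–50 kPa: Δp = 220 hPa = 22000 Pa, q̄ = 0.00069 kg/kg → 0.00069 × 22000 / 9.8 = 1.55 mm
Layer 50–35 kPa: Δp = 150 hPa = 15000 Pa, q̄ = 0.0002 kg/kg → 0.0002 × 15000 / 9.8 = 0.31 mm
PW = 6.98 + 1.55 + 0.31 = 8.84 ≈ 8.8 mm.
Precipitation = ε × PW = 0.49 × 8.8 = 4.3 mm.

PW ≈ 8.8 mm; precipitation ≈ 4.3 mm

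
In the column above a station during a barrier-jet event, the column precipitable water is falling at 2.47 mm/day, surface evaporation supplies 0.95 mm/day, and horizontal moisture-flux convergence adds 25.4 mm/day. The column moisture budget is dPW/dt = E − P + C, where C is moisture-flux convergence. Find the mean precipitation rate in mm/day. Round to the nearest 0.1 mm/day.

P ≈ 28.8 mm/day

dPW/dt = -2.47 mm/day.
P = E + C − dPW/dt = 0.95 + (25.4) − (-2.47) = 28.8 mm/day.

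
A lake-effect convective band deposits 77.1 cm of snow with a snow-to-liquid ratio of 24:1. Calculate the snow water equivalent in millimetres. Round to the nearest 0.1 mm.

SWE ≈ 32.1 mm

SWE = snow depth / ratio = 77.1 cm / 24 = 3.212 cm = 32.1 mm.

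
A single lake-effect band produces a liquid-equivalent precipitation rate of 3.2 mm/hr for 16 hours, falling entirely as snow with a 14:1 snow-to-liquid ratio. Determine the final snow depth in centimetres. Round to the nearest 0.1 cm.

snow depth ≈ 71.7 cm

Liquid-equivalent depth = 3.2 × 16 = 51.2 mm.
Snow depth = 51.2 mm × 14 = 716.8 mm = 71.7 cm.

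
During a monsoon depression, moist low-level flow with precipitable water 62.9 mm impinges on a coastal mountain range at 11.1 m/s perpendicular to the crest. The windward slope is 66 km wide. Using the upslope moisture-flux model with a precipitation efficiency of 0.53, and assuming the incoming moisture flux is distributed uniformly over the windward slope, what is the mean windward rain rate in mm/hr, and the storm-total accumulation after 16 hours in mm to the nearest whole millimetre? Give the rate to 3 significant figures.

R ≈ 20.2 mm/hr; total ≈ 323 mm

Incoming column moisture flux per unit ridge length: F = V × PW = 11.1 × 62.9 = 698.19 mm·m/s.
Spread over the 66 km slope with efficiency ε = 0.53: R = ε·F/W = 0.53 × 698.19 / 66000 m = 5.607e-03 mm/s.
R = 5.607e-03 × 3600 = 20.2 mm/hr.
Over 16 h: total = 20.2 × 16 = 323.2 ≈ 323 mm.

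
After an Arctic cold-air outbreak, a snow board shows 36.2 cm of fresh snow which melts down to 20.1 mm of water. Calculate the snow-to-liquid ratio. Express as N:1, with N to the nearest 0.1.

ratio ≈ 18.0

Ratio = snow depth / SWE = 362 mm / 20.1 mm = 18.0, i.e. 18.0:1.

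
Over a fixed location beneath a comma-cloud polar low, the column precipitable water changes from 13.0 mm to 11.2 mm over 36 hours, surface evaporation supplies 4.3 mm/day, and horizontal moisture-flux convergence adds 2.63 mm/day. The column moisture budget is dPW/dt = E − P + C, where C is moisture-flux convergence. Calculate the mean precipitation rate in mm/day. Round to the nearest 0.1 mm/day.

P ≈ 8.1 mm/day

dPW/dt = (11.2 − 13.0) mm / (36/24 day) = -1.200 mm/day.
P = E + C − dPW/dt = 4.3 + (2.63) − (-1.200) = 8.1 mm/day.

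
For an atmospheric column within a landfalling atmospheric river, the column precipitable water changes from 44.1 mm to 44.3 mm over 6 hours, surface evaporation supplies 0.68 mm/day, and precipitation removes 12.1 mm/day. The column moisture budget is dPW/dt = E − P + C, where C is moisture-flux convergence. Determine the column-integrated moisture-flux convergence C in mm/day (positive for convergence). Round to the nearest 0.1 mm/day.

dPW/dt = (44.3 − 44.1) mm / (6/24 day) = +0.800 mm/day.
C = dPW/dt − E + P = (+0.800) − 0.68 + 12.1 = 12.2 mm/day.

C ≈ 12.2 mm/day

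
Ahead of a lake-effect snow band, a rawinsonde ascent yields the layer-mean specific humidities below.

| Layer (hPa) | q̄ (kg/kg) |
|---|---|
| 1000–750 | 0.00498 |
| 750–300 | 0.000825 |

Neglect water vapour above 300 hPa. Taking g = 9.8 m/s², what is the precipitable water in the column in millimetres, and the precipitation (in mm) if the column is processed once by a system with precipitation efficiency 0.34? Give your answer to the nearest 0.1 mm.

Precipitable water is the column-integrated vapour mass per unit area: PW = (1/g) Σ q̄ Δp, with q in kg/kg and Δp in Pa (1 kg/m² of water = 1 mm).
Layer 1000–750 hPa: Δp = 250 hPa = 25000 Pa, q̄ = 0.00498 kg/kg → 0.00498 × 25000 / 9.8 = 12.70 mm
Layer 750–300 hPa: Δp = 450 hPa = 45000 Pa, q̄ = 0.000825 kg/kg → 0.000825 × 45000 / 9.8 = 3.79 mm
PW = 12.70 + 3.79 = 16.49 ≈ 16.5 mm.
Precipitation = ε × PW = 0.34 × 16.5 = 5.6 mm.

PW ≈ 16.5 mm; precipitation ≈ 5.6 mm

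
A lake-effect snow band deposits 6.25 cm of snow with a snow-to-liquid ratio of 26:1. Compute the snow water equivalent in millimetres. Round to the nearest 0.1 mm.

SWE ≈ 2.4 mm

SWE = snow depth / ratio = 6.25 cm / 26 = 0.240 cm = 2.4 mm.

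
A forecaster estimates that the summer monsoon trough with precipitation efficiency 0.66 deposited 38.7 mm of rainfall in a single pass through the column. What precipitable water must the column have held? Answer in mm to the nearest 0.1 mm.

PW ≈ 58.6 mm

PW = rainfall / ε = 38.7 / 0.66 = 58.6 mm.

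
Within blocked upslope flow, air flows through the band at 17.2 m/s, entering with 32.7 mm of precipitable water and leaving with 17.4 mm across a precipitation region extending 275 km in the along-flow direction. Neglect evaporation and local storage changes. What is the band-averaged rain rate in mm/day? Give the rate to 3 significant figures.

Column moisture flux per unit crosswind length is F = V × PW.
Inflow: F_in = 17.2 × 32.7 = 562.44 mm·m/s
Outflow: F_out = 17.2 × 17.4 = 299.28 mm·m/s
Steady-state rate R = (F_in − F_out)/L = (562.44 − 299.28) / 275000 m = 9.569e-04 mm/s.
R = 9.569e-04 × 3600 × 24 = 82.7 mm/day.

R ≈ 82.7 mm/day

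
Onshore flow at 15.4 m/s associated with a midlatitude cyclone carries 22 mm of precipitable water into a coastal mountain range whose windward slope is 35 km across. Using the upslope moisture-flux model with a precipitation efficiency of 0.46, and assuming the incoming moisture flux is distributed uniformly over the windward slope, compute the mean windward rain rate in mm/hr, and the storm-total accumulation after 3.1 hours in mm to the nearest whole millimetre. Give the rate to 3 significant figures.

R ≈ 16.0 mm/hr; total ≈ 50 mm

Incoming column moisture flux per unit ridge length: F = V × PW = 15.4 × 22 = 338.8 mm·m/s.
Spread over the 35 km slope with efficiency ε = 0.46: R = ε·F/W = 0.46 × 338.8 / 35000 m = 4.453e-03 mm/s.
R = 4.453e-03 × 3600 = 16.0 mm/hr.
Over 3.1 h: total = 16.0 × 3.1 = 49.6 ≈ 50 mm.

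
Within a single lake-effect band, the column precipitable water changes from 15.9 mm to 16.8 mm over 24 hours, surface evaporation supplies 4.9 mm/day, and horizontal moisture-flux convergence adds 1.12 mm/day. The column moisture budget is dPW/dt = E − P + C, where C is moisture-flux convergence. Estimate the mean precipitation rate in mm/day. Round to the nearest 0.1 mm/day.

dPW/dt = (16.8 − 15.9) mm / (24/24 day) = +0.900 mm/day.
P = E + C − dPW/dt = 4.9 + (1.12) − (+0.900) = 5.1 mm/day.

P ≈ 5.1 mm/day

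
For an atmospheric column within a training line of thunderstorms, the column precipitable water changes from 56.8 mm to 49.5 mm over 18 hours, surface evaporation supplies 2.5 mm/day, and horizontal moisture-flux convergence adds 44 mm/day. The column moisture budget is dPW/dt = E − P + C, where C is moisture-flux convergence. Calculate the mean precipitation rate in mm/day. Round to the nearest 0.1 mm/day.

P ≈ 56.2 mm/day

dPW/dt = (49.5 − 56.8) mm / (18/24 day) = -9.733 mm/day.
P = E + C − dPW/dt = 2.5 + (44) − (-9.733) = 56.2 mm/day.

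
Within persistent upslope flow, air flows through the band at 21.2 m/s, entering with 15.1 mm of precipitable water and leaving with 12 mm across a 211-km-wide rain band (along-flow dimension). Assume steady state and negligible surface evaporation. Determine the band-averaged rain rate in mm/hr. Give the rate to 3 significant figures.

R ≈ 1.12 mm/hr

Column moisture flux per unit crosswind length is F = V × PW.
Inflow: F_in = 21.2 × 15.1 = 320.12 mm·m/s
Outflow: F_out = 21.2 × 12 = 254.4 mm·m/s
Steady-state rate R = (F_in − F_out)/L = (320.12 − 254.4) / 211000 m = 3.115e-04 mm/s.
R = 3.115e-04 × 3600 = 1.12 mm/hr.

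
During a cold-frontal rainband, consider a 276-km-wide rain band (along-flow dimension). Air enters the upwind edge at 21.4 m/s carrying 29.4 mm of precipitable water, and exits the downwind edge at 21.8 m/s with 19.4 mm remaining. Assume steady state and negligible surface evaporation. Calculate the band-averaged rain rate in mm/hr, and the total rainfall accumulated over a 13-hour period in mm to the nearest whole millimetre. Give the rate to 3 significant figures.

R ≈ 2.69 mm/hr; total ≈ 35 mm

Column moisture flux per unit crosswind length is F = V × PW.
Inflow: F_in = 21.4 × 29.4 = 629.16 mm·m/s
Outflow: F_out = 21.8 × 19.4 = 422.92 mm·m/s
Steady-state rate R = (F_in − F_out)/L = (629.16 − 422.92) / 276000 m = 7.472e-04 mm/s.
R = 7.472e-04 × 3600 = 2.69 mm/hr.
Over 13 h: total = 2.69 × 13 = 34.97 ≈ 35 mm.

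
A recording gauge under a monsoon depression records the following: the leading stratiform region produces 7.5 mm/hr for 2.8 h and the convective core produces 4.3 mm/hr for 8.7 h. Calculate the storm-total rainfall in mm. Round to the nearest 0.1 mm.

total ≈ 58.4 mm

Total = Σ Rᵢ Δtᵢ = 7.5 × 2.8 + 4.3 × 8.7
      = 21 + 37.41 = 58.4 mm.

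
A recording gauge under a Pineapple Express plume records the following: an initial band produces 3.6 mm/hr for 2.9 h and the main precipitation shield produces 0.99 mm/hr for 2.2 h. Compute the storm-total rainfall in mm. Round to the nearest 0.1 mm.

total ≈ 12.6 mm

Total = Σ Rᵢ Δtᵢ = 3.6 × 2.9 + 0.99 × 2.2
      = 10.44 + 2.178 = 12.6 mm.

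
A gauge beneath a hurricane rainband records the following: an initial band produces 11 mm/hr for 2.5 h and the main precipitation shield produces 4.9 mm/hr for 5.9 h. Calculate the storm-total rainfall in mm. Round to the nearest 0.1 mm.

Total = Σ Rᵢ Δtᵢ = 11 × 2.5 + 4.9 × 5.9
      = 27.5 + 28.91 = 56.4 mm.

total ≈ 56.4 mm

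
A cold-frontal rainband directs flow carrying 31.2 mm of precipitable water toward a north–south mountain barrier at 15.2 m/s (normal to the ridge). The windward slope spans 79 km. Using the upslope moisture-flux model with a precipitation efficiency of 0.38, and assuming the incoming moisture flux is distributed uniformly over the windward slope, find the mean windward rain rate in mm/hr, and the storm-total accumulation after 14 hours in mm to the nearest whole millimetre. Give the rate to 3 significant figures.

R ≈ 8.21 mm/hr; total ≈ 115 mm

Incoming column moisture flux per unit ridge length: F = V × PW = 15.2 × 31.2 = 474.24 mm·m/s.
Spread over the 79 km slope with efficiency ε = 0.38: R = ε·F/W = 0.38 × 474.24 / 79000 m = 2.281e-03 mm/s.
R = 2.281e-03 × 3600 = 8.21 mm/hr.
Over 14 h: total = 8.21 × 14 = 114.94 ≈ 115 mm.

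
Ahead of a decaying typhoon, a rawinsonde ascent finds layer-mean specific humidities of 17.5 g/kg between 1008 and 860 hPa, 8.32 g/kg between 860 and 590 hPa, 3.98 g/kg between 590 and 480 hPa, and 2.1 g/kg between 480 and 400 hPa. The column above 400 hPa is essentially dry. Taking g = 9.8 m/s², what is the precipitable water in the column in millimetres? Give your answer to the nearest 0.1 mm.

Precipitable water is the column-integrated vapour mass per unit area: PW = (1/g) Σ q̄ Δp, with q in kg/kg and Δp in Pa (1 kg/m² of water = 1 mm).
Layer 1008–860 hPa: Δp = 148 hPa = 14800 Pa, q̄ = 0.0175 kg/kg → 0.0175 × 14800 / 9.8 = 26.43 mm
Layer 860–590 hPa: Δp = 270 hPa = 27000 Pa, q̄ = 0.00832 kg/kg → 0.00832 × 27000 / 9.8 = 22.92 mm
Layer 590–480 hPa: Δp = 110 hPa = 11000 Pa, q̄ = 0.00398 kg/kg → 0.00398 × 11000 / 9.8 = 4.47 mm
Layer 480–400 hPa: Δp = 80 hPa = 8000 Pa, q̄ = 0.0021 kg/kg → 0.0021 × 8000 / 9.8 = 1.71 mm
PW = 26.43 + 22.92 + 4.47 + 1.71 = 55.53 ≈ 55.5 mm.

PW ≈ 55.5 mm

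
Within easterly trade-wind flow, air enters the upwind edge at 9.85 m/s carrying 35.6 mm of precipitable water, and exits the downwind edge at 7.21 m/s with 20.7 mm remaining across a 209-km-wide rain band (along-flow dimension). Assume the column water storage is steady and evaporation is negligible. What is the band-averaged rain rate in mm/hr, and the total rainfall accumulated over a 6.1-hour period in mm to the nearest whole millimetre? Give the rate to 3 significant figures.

R ≈ 3.47 mm/hr; total ≈ 21 mm

Column moisture flux per unit crosswind length is F = V × PW.
Inflow: F_in = 9.85 × 35.6 = 350.66 mm·m/s
Outflow: F_out = 7.21 × 20.7 = 149.247 mm·m/s
Steady-state rate R = (F_in − F_out)/L = (350.66 − 149.247) / 209000 m = 9.637e-04 mm/s.
R = 9.637e-04 × 3600 = 3.47 mm/hr.
Over 6.1 h: total = 3.47 × 6.1 = 21.167 ≈ 21 mm.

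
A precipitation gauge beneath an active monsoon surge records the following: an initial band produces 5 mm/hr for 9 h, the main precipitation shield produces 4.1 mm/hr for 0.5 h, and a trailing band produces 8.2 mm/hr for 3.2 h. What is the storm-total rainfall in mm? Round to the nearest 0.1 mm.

total ≈ 73.3 mm

Total = Σ Rᵢ Δtᵢ = 5 × 9 + 4.1 × 0.5 + 8.2 × 3.2
      = 45 + 2.05 + 26.24 = 73.3 mm.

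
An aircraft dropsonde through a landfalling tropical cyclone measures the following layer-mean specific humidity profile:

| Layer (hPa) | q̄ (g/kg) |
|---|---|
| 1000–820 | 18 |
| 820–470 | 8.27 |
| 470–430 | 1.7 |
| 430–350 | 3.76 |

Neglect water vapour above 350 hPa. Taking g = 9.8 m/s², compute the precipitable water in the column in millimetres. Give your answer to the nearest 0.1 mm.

Precipitable water is the column-integrated vapour mass per unit area: PW = (1/g) Σ q̄ Δp, with q in kg/kg and Δp in Pa (1 kg/m² of water = 1 mm).
Layer 1000–820 hPa: Δp = 180 hPa = 18000 Pa, q̄ = 0.018 kg/kg → 0.018 × 18000 / 9.8 = 33.06 mm
Layer 820–470 hPa: Δp = 350 hPa = 35000 Pa, q̄ = 0.00827 kg/kg → 0.00827 × 35000 / 9.8 = 29.54 mm
Layer 470–430 hPa: Δp = 40 hPa = 4000 Pa, q̄ = 0.0017 kg/kg → 0.0017 × 4000 / 9.8 = 0.69 mm
Layer 430–350 hPa: Δp = 80 hPa = 8000 Pa, q̄ = 0.00376 kg/kg → 0.00376 × 8000 / 9.8 = 3.07 mm
PW = 33.06 + 29.54 + 0.69 + 3.07 = 66.36 ≈ 66.4 mm.

PW ≈ 66.4 mm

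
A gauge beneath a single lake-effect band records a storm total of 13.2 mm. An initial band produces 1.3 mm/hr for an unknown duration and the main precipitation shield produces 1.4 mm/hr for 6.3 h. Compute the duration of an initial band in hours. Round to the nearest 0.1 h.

duration ≈ 3.4 h

Known phases: 1.4 × 6.3 = 8.82 mm.
Remaining depth = 13.2 − 8.82 = 4.38 mm.
Duration = 4.38 / 1.3 = 3.4 h.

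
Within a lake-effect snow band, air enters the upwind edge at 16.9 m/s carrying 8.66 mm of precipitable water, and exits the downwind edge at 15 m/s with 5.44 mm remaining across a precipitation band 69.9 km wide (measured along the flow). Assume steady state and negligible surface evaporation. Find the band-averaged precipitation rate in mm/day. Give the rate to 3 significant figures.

Column moisture flux per unit crosswind length is F = V × PW.
Inflow: F_in = 16.9 × 8.66 = 146.354 mm·m/s
Outflow: F_out = 15 × 5.44 = 81.6 mm·m/s
Steady-state rate R = (F_in − F_out)/L = (146.354 − 81.6) / 69900 m = 9.264e-04 mm/s.
R = 9.264e-04 × 3600 × 24 = 80.0 mm/day.

R ≈ 80.0 mm/day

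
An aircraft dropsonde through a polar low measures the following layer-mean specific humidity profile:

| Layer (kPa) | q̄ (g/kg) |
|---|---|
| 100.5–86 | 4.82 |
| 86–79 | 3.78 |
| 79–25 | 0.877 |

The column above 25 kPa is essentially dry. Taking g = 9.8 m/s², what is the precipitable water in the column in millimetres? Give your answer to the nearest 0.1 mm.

PW ≈ 14.7 mm

Precipitable water is the column-integrated vapour mass per unit area: PW = (1/g) Σ q̄ Δp, with q in kg/kg and Δp in Pa (1 kg/m² of water = 1 mm).
Layer 100.5–86 kPa: Δp = 145 hPa = 14500 Pa, q̄ = 0.00482 kg/kg → 0.00482 × 14500 / 9.8 = 7.13 mm
Layer 86–79 kPa: Δp = 70 hPa = 7000 Pa, q̄ = 0.00378 kg/kg → 0.00378 × 7000 / 9.8 = 2.70 mm
Layer 79–25 kPa: Δp = 540 hPa = 54000 Pa, q̄ = 0.000877 kg/kg → 0.000877 × 54000 / 9.8 = 4.83 mm
PW = 7.13 + 2.70 + 4.83 = 14.66 ≈ 14.7 mm.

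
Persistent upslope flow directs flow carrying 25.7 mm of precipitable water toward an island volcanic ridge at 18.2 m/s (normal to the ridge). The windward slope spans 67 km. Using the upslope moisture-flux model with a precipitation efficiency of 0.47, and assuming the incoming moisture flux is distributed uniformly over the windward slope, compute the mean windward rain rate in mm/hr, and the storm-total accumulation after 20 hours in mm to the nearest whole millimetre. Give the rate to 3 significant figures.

Incoming column moisture flux per unit ridge length: F = V × PW = 18.2 × 25.7 = 467.74 mm·m/s.
Spread over the 67 km slope with efficiency ε = 0.47: R = ε·F/W = 0.47 × 467.74 / 67000 m = 3.281e-03 mm/s.
R = 3.281e-03 × 3600 = 11.8 mm/hr.
Over 20 h: total = 11.8 × 20 = 236 mm.

R ≈ 11.8 mm/hr; total ≈ 236 mm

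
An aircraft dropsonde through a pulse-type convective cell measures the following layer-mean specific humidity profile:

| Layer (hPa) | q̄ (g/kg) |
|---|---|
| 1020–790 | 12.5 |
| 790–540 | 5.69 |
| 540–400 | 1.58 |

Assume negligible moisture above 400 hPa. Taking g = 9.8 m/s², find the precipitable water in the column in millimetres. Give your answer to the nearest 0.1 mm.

PW ≈ 46.1 mm

Precipitable water is the column-integrated vapour mass per unit area: PW = (1/g) Σ q̄ Δp, with q in kg/kg and Δp in Pa (1 kg/m² of water = 1 mm).
Layer 1020–790 hPa: Δp = 230 hPa = 23000 Pa, q̄ = 0.0125 kg/kg → 0.0125 × 23000 / 9.8 = 29.34 mm
Layer 790–540 hPa: Δp = 250 hPa = 25000 Pa, q̄ = 0.00569 kg/kg → 0.00569 × 25000 / 9.8 = 14.52 mm
Layer 540–400 hPa: Δp = 140 hPa = 14000 Pa, q̄ = 0.00158 kg/kg → 0.00158 × 14000 / 9.8 = 2.26 mm
PW = 29.34 + 14.52 + 2.26 = 46.12 ≈ 46.1 mm.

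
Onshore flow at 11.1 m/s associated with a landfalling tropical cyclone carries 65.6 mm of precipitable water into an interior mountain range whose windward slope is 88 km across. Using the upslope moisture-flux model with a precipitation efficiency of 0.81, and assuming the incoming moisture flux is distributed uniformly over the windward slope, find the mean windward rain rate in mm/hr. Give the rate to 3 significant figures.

R ≈ 24.1 mm/hr

Incoming column moisture flux per unit ridge length: F = V × PW = 11.1 × 65.6 = 728.16 mm·m/s.
Spread over the 88 km slope with efficiency ε = 0.81: R = ε·F/W = 0.81 × 728.16 / 88000 m = 6.702e-03 mm/s.
R = 6.702e-03 × 3600 = 24.1 mm/hr.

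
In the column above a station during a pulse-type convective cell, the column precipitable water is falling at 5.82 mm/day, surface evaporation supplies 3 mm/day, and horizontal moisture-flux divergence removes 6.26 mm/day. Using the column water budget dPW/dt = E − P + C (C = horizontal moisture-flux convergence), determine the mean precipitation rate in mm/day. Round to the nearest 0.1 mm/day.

dPW/dt = -5.82 mm/day.
P = E + C − dPW/dt = 3 + (-6.26) − (-5.82) = 2.6 mm/day.

P ≈ 2.6 mm/day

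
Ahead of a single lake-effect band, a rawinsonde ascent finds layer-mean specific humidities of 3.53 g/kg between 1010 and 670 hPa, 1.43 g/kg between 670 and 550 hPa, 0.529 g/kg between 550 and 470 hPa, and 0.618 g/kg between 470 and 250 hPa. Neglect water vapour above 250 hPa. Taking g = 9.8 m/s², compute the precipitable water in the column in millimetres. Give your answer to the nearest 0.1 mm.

Precipitable water is the column-integrated vapour mass per unit area: PW = (1/g) Σ q̄ Δp, with q in kg/kg and Δp in Pa (1 kg/m² of water = 1 mm).
Layer 1010–670 hPa: Δp = 340 hPa = 34000 Pa, q̄ = 0.00353 kg/kg → 0.00353 × 34000 / 9.8 = 12.25 mm
Layer 670–550 hPa: Δp = 120 hPa = 12000 Pa, q̄ = 0.00143 kg/kg → 0.00143 × 12000 / 9.8 = 1.75 mm
Layer 550–470 hPa: Δp = 80 hPa = 8000 Pa, q̄ = 0.000529 kg/kg → 0.000529 × 8000 / 9.8 = 0.43 mm
Layer 470–250 hPa: Δp = 220 hPa = 22000 Pa, q̄ = 0.000618 kg/kg → 0.000618 × 22000 / 9.8 = 1.39 mm
PW = 12.25 + 1.75 + 0.43 + 1.39 = 15.82 ≈ 15.8 mm.

PW ≈ 15.8 mm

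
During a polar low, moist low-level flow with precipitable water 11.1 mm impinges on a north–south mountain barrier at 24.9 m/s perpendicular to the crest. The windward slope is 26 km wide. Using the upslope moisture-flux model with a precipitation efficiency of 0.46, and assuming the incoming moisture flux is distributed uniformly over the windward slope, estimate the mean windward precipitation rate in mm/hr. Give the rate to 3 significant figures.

Incoming column moisture flux per unit ridge length: F = V × PW = 24.9 × 11.1 = 276.39 mm·m/s.
Spread over the 26 km slope with efficiency ε = 0.46: R = ε·F/W = 0.46 × 276.39 / 26000 m = 4.890e-03 mm/s.
R = 4.890e-03 × 3600 = 17.6 mm/hr.

R ≈ 17.6 mm/hr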